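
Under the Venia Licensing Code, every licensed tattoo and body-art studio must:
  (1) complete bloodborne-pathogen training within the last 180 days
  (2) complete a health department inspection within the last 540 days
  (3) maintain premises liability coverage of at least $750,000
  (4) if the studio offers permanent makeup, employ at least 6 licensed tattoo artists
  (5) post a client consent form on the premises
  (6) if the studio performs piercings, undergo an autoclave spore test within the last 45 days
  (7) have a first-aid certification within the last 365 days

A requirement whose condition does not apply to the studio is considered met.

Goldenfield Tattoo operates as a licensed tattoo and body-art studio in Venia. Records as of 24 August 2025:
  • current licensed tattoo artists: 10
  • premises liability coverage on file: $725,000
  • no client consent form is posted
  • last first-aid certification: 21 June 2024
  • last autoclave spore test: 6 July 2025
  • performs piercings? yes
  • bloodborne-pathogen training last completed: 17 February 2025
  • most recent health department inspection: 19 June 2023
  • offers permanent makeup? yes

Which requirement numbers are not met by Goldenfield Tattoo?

1. bloodborne-pathogen training 188 days ago vs limit 180 → not met
2. health department inspection 797 days ago vs limit 540 → not met
3. premises liability coverage $725,000 < $750,000 → not met
4. condition 'offers permanent makeup' holds; licensed tattoo artists 10 ≥ 6 → met
5. client consent form absent → not met
6. condition 'performs piercings' holds; autoclave spore test 49 days ago vs limit 45 → not met
7. first-aid certification 429 days ago vs limit 365 → not met
Not met: 1, 2, 3, 5, 6, 7

1, 2, 3, 5, 6, 7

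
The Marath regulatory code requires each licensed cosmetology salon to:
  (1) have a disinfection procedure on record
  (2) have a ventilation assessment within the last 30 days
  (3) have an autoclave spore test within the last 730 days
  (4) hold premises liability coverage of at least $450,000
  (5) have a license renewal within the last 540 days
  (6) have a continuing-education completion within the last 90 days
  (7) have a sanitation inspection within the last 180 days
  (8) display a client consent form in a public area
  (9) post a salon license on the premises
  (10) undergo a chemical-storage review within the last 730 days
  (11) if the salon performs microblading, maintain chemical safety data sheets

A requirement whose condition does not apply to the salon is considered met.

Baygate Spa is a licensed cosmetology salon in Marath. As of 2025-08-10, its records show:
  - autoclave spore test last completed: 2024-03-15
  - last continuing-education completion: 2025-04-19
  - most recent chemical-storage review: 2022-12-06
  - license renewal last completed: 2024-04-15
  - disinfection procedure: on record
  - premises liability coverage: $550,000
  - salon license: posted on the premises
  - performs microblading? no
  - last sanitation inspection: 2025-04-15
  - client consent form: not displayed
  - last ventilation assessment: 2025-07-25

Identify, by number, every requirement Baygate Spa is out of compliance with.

1. disinfection procedure present → met
2. ventilation assessment 16 days ago vs limit 30 → met
3. autoclave spore test 513 days ago vs limit 730 → met
4. premises liability coverage $550,000 ≥ $450,000 → met
5. license renewal 482 days ago vs limit 540 → met
6. continuing-education completion 113 days ago vs limit 90 → not met
7. sanitation inspection 117 days ago vs limit 180 → met
8. client consent form absent → not met
9. salon license present → met
10. chemical-storage review 978 days ago vs limit 730 → not met
11. condition 'performs microblading' does not hold → requirement n/a → met
Not met: 6, 8, 10

6, 8, 10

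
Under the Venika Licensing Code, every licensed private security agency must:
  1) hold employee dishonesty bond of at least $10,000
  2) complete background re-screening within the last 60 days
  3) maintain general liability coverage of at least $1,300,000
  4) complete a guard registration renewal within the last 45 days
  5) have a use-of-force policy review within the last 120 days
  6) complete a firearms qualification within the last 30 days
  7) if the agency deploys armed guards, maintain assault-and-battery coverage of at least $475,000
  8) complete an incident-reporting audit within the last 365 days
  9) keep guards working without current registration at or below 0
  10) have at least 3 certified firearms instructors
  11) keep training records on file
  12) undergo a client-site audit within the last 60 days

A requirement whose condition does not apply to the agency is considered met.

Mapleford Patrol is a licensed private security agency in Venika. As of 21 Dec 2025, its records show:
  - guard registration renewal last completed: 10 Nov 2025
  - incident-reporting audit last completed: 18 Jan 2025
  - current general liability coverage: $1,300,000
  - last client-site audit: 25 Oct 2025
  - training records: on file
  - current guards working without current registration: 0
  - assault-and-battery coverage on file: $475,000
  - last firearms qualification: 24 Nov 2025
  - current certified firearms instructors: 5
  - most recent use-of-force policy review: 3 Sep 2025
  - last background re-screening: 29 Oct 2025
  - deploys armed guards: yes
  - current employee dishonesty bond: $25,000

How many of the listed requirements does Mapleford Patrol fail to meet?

0

1. employee dishonesty bond $25,000 ≥ $10,000 → met
2. background re-screening 53 days ago vs limit 60 → met
3. general liability coverage $1,300,000 ≥ $1,300,000 → met
4. guard registration renewal 41 days ago vs limit 45 → met
5. use-of-force policy review 109 days ago vs limit 120 → met
6. firearms qualification 27 days ago vs limit 30 → met
7. condition 'deploys armed guards' holds; assault-and-battery coverage $475,000 ≥ $475,000 → met
8. incident-reporting audit 337 days ago vs limit 365 → met
9. guards working without current registration 0 ≤ 0 → met
10. certified firearms instructors 5 ≥ 3 → met
11. training records present → met
12. client-site audit 57 days ago vs limit 60 → met
Not met: 0 of 12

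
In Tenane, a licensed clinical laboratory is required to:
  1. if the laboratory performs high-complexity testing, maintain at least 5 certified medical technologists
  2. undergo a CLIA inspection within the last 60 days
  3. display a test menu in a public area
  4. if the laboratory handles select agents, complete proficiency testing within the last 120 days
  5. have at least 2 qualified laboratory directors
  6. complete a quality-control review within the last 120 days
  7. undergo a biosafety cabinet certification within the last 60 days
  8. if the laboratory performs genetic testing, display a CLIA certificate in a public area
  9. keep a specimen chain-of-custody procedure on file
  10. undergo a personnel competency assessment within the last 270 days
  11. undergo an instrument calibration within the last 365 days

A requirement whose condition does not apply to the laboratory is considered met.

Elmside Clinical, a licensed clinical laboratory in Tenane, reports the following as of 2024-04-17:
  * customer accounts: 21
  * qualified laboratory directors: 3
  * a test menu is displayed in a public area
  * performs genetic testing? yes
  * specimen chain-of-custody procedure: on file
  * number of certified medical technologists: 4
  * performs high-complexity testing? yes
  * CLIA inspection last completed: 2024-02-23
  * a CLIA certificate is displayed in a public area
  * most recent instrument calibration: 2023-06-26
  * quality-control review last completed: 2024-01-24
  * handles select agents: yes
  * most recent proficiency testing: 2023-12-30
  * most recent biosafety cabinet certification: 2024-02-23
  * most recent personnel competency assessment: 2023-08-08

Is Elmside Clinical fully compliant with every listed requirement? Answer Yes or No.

1. condition 'performs high-complexity testing' holds; certified medical technologists 4 < 5 → not met
2. CLIA inspection 54 days ago vs limit 60 → met
3. test menu present → met
4. condition 'handles select agents' holds; proficiency testing 109 days ago vs limit 120 → met
5. qualified laboratory directors 3 ≥ 2 → met
6. quality-control review 84 days ago vs limit 120 → met
7. biosafety cabinet certification 54 days ago vs limit 60 → met
8. condition 'performs genetic testing' holds; CLIA certificate present → met
9. specimen chain-of-custody procedure present → met
10. personnel competency assessment 253 days ago vs limit 270 → met
11. instrument calibration 296 days ago vs limit 365 → met
Not met: 1

No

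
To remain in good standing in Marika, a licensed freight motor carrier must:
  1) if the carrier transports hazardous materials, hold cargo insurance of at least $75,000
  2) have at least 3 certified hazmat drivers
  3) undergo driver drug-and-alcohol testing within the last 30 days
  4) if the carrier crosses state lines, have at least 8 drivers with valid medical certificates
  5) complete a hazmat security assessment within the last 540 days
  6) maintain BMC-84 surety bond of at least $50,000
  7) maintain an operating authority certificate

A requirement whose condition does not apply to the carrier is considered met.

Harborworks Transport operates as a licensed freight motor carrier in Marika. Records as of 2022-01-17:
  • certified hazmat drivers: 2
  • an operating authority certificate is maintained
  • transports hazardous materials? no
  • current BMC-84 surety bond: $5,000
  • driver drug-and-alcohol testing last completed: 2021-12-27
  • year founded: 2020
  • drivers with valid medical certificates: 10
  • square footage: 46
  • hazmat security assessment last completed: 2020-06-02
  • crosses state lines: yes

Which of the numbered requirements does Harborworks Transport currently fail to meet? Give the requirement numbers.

2, 5, 6

1. condition 'transports hazardous materials' does not hold → requirement n/a → met
2. certified hazmat drivers 2 < 3 → not met
3. driver drug-and-alcohol testing 21 days ago vs limit 30 → met
4. condition 'crosses state lines' holds; drivers with valid medical certificates 10 ≥ 8 → met
5. hazmat security assessment 594 days ago vs limit 540 → not met
6. BMC-84 surety bond $5,000 < $50,000 → not met
7. operating authority certificate present → met
Not met: 2, 5, 6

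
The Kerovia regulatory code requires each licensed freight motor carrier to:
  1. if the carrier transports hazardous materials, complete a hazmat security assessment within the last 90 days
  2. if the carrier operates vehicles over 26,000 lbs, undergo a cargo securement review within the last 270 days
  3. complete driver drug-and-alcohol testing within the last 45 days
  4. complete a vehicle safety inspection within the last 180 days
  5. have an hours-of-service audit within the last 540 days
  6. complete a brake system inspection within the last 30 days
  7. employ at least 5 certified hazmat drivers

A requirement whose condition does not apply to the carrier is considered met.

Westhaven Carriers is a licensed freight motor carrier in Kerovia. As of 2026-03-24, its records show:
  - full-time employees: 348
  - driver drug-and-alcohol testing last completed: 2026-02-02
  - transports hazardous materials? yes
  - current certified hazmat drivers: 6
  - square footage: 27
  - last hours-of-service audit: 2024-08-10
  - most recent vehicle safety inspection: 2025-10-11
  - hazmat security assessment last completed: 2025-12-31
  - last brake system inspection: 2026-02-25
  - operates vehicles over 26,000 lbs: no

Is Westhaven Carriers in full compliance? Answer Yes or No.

1. condition 'transports hazardous materials' holds; hazmat security assessment 83 days ago vs limit 90 → met
2. condition 'operates vehicles over 26,000 lbs' does not hold → requirement n/a → met
3. driver drug-and-alcohol testing 50 days ago vs limit 45 → not met
4. vehicle safety inspection 164 days ago vs limit 180 → met
5. hours-of-service audit 591 days ago vs limit 540 → not met
6. brake system inspection 27 days ago vs limit 30 → met
7. certified hazmat drivers 6 ≥ 5 → met
Not met: 3, 5

No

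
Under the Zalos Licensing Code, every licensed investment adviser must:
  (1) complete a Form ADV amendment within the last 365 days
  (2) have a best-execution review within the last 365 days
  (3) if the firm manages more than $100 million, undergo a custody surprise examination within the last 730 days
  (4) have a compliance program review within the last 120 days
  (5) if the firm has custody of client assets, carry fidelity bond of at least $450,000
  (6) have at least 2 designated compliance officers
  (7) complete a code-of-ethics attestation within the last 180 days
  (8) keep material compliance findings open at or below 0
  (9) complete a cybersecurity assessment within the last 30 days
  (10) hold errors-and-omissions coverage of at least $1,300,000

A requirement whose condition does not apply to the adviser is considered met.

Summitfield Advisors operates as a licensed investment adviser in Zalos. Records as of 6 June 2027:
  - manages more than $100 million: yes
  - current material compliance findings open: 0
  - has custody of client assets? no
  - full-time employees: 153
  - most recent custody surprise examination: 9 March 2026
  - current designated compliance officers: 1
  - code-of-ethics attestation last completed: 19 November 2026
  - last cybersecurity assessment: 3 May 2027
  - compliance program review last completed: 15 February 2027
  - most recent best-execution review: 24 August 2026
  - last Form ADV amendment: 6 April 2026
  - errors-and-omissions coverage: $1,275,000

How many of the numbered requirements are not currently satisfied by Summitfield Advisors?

5

1. Form ADV amendment 426 days ago vs limit 365 → not met
2. best-execution review 286 days ago vs limit 365 → met
3. condition 'manages more than $100 million' holds; custody surprise examination 454 days ago vs limit 730 → met
4. compliance program review 111 days ago vs limit 120 → met
5. condition 'has custody of client assets' does not hold → requirement n/a → met
6. designated compliance officers 1 < 2 → not met
7. code-of-ethics attestation 199 days ago vs limit 180 → not met
8. material compliance findings open 0 ≤ 0 → met
9. cybersecurity assessment 34 days ago vs limit 30 → not met
10. errors-and-omissions coverage $1,275,000 < $1,300,000 → not met
Not met: 5 of 10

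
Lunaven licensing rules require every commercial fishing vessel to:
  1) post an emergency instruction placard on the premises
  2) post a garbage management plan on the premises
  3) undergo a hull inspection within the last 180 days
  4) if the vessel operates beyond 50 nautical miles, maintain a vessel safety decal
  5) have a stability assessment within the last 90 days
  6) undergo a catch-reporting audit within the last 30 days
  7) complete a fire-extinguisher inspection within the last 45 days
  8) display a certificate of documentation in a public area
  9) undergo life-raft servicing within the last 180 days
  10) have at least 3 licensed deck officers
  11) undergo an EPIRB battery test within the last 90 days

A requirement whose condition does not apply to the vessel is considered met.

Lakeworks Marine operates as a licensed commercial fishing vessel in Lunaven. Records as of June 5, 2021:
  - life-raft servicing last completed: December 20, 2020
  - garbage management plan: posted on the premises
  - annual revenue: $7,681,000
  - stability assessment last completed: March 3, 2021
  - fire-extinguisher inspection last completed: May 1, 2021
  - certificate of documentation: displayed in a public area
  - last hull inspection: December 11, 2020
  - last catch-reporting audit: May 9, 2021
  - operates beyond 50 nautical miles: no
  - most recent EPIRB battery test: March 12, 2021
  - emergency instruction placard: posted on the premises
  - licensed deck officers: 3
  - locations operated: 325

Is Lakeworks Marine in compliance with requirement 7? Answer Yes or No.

7. fire-extinguisher inspection 35 days ago vs limit 45 → met

Yes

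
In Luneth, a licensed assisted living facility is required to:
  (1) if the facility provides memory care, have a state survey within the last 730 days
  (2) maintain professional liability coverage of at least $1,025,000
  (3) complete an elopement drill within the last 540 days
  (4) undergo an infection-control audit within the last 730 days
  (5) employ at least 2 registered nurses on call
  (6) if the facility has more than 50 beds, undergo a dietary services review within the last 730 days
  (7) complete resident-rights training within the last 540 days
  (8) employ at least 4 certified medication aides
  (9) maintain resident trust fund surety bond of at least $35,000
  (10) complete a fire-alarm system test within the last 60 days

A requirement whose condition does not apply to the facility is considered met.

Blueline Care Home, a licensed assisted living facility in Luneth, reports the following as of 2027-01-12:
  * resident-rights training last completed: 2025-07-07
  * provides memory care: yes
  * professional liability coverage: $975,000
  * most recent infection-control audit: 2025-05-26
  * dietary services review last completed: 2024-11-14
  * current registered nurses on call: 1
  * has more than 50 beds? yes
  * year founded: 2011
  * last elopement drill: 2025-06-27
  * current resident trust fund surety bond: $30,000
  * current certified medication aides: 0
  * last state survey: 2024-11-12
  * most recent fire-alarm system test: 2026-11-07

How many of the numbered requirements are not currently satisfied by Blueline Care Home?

1. condition 'provides memory care' holds; state survey 791 days ago vs limit 730 → not met
2. professional liability coverage $975,000 < $1,025,000 → not met
3. elopement drill 564 days ago vs limit 540 → not met
4. infection-control audit 596 days ago vs limit 730 → met
5. registered nurses on call 1 < 2 → not met
6. condition 'has more than 50 beds' holds; dietary services review 789 days ago vs limit 730 → not met
7. resident-rights training 554 days ago vs limit 540 → not met
8. certified medication aides 0 < 4 → not met
9. resident trust fund surety bond $30,000 < $35,000 → not met
10. fire-alarm system test 66 days ago vs limit 60 → not met
Not met: 9 of 10

9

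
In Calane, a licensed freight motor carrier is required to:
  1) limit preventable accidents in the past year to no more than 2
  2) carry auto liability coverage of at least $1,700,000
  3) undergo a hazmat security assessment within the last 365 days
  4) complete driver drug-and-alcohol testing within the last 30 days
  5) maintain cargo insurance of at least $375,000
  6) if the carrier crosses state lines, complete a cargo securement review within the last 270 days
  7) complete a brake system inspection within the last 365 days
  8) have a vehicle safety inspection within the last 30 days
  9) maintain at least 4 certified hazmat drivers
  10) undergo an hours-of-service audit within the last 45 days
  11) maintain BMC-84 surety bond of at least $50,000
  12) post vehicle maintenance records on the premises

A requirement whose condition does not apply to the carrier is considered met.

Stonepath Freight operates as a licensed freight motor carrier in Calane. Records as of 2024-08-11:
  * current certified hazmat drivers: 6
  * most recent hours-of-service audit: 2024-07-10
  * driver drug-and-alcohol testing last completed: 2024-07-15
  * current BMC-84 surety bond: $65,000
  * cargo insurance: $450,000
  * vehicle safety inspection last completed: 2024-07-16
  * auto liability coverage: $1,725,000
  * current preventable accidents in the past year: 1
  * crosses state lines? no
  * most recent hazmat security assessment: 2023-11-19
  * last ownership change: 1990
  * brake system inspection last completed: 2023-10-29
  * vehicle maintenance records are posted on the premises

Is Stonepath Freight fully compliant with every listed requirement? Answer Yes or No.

1. preventable accidents in the past year 1 ≤ 2 → met
2. auto liability coverage $1,725,000 ≥ $1,700,000 → met
3. hazmat security assessment 266 days ago vs limit 365 → met
4. driver drug-and-alcohol testing 27 days ago vs limit 30 → met
5. cargo insurance $450,000 ≥ $375,000 → met
6. condition 'crosses state lines' does not hold → requirement n/a → met
7. brake system inspection 287 days ago vs limit 365 → met
8. vehicle safety inspection 26 days ago vs limit 30 → met
9. certified hazmat drivers 6 ≥ 4 → met
10. hours-of-service audit 32 days ago vs limit 45 → met
11. BMC-84 surety bond $65,000 ≥ $50,000 → met
12. vehicle maintenance records present → met
All met.

Yes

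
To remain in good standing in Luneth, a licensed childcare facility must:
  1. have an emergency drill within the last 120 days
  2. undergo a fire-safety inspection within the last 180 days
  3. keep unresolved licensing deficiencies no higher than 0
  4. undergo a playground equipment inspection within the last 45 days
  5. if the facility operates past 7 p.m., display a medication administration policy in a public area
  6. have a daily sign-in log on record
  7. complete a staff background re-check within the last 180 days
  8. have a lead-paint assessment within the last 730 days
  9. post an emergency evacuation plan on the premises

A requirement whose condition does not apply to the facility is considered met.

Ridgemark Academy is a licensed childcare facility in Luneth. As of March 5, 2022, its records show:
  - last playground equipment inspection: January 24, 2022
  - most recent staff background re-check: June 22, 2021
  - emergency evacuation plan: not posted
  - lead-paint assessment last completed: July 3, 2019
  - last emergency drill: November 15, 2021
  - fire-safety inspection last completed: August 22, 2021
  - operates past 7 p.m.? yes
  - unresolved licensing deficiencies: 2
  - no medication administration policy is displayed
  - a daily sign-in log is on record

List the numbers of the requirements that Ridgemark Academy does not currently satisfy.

2, 3, 5, 7, 8, 9

1. emergency drill 110 days ago vs limit 120 → met
2. fire-safety inspection 195 days ago vs limit 180 → not met
3. unresolved licensing deficiencies 2 > 0 → not met
4. playground equipment inspection 40 days ago vs limit 45 → met
5. condition 'operates past 7 p.m.' holds; medication administration policy absent → not met
6. daily sign-in log present → met
7. staff background re-check 256 days ago vs limit 180 → not met
8. lead-paint assessment 976 days ago vs limit 730 → not met
9. emergency evacuation plan absent → not met
Not met: 2, 3, 5, 7, 8, 9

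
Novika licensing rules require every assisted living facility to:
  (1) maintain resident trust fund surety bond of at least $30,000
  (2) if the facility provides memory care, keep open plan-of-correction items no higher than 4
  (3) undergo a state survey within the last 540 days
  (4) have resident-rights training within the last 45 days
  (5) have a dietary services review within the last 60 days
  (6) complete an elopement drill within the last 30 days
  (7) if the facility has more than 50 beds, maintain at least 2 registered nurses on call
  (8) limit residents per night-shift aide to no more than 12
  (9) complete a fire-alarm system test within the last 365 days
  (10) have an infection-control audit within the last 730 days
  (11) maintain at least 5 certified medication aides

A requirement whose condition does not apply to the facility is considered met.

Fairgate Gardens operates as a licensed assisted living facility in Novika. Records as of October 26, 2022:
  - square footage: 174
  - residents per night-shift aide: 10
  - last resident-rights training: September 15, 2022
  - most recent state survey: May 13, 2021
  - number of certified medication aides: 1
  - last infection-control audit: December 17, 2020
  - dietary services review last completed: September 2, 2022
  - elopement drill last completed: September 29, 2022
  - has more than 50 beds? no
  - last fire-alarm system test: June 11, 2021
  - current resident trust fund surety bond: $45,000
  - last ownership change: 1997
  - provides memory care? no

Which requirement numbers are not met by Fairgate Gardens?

1. resident trust fund surety bond $45,000 ≥ $30,000 → met
2. condition 'provides memory care' does not hold → requirement n/a → met
3. state survey 531 days ago vs limit 540 → met
4. resident-rights training 41 days ago vs limit 45 → met
5. dietary services review 54 days ago vs limit 60 → met
6. elopement drill 27 days ago vs limit 30 → met
7. condition 'has more than 50 beds' does not hold → requirement n/a → met
8. residents per night-shift aide 10 ≤ 12 → met
9. fire-alarm system test 502 days ago vs limit 365 → not met
10. infection-control audit 678 days ago vs limit 730 → met
11. certified medication aides 1 < 5 → not met
Not met: 9, 11

9, 11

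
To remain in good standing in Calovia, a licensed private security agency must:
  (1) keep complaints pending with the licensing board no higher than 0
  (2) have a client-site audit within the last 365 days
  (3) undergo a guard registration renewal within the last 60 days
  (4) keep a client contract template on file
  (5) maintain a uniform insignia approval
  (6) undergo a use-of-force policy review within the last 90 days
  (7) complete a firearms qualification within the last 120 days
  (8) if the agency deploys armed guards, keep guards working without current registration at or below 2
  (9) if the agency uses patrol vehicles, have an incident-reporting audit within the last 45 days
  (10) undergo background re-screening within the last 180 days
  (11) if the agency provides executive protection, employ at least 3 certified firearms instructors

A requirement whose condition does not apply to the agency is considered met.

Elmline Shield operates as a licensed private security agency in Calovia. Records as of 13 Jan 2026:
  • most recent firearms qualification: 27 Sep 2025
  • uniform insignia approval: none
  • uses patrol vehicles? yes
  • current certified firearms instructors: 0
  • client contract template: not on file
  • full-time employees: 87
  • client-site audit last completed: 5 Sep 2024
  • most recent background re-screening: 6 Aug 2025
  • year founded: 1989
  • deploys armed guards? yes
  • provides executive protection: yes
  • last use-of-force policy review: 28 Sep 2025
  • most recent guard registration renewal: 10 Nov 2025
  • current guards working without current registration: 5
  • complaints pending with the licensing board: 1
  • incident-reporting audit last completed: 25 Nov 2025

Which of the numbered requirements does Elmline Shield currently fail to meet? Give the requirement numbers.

1, 2, 3, 4, 5, 6, 8, 9, 11

1. complaints pending with the licensing board 1 > 0 → not met
2. client-site audit 495 days ago vs limit 365 → not met
3. guard registration renewal 64 days ago vs limit 60 → not met
4. client contract template absent → not met
5. uniform insignia approval absent → not met
6. use-of-force policy review 107 days ago vs limit 90 → not met
7. firearms qualification 108 days ago vs limit 120 → met
8. condition 'deploys armed guards' holds; guards working without current registration 5 > 2 → not met
9. condition 'uses patrol vehicles' holds; incident-reporting audit 49 days ago vs limit 45 → not met
10. background re-screening 160 days ago vs limit 180 → met
11. condition 'provides executive protection' holds; certified firearms instructors 0 < 3 → not met
Not met: 1, 2, 3, 4, 5, 6, 8, 9, 11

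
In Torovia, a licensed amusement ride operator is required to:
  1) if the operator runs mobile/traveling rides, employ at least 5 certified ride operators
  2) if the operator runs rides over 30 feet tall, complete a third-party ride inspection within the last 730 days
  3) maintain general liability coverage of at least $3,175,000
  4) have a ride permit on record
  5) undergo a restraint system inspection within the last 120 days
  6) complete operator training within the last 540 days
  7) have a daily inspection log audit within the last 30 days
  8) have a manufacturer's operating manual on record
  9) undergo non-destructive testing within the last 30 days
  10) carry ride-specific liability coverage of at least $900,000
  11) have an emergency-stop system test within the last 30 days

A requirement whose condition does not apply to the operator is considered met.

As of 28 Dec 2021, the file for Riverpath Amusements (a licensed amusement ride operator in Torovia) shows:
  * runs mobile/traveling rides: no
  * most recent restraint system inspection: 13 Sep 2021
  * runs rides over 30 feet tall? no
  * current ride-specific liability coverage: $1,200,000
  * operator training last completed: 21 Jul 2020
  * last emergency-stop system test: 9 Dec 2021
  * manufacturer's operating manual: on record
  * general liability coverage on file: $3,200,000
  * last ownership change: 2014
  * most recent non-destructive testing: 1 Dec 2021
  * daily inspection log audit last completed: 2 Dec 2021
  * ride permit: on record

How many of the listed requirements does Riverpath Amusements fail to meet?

1. condition 'runs mobile/traveling rides' does not hold → requirement n/a → met
2. condition 'runs rides over 30 feet tall' does not hold → requirement n/a → met
3. general liability coverage $3,200,000 ≥ $3,175,000 → met
4. ride permit present → met
5. restraint system inspection 106 days ago vs limit 120 → met
6. operator training 525 days ago vs limit 540 → met
7. daily inspection log audit 26 days ago vs limit 30 → met
8. manufacturer's operating manual present → met
9. non-destructive testing 27 days ago vs limit 30 → met
10. ride-specific liability coverage $1,200,000 ≥ $900,000 → met
11. emergency-stop system test 19 days ago vs limit 30 → met
Not met: 0 of 11

0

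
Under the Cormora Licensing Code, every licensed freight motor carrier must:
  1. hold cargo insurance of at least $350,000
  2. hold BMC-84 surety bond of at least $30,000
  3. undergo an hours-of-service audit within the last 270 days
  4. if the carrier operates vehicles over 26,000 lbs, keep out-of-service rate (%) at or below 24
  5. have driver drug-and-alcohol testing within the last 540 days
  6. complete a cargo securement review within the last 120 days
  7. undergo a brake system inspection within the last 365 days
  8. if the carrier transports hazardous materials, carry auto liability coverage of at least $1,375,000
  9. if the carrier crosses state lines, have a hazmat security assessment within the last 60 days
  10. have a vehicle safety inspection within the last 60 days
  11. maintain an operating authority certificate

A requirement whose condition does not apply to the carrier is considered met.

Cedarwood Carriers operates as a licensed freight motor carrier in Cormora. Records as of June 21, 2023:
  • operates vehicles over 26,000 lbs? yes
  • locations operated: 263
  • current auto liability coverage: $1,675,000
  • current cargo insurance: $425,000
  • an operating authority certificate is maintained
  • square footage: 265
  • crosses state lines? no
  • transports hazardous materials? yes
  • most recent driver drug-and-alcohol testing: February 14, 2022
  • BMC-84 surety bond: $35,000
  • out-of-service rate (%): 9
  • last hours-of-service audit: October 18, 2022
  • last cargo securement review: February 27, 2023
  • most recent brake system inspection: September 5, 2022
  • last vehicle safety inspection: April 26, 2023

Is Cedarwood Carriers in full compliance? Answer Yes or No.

Yes

1. cargo insurance $425,000 ≥ $350,000 → met
2. BMC-84 surety bond $35,000 ≥ $30,000 → met
3. hours-of-service audit 246 days ago vs limit 270 → met
4. condition 'operates vehicles over 26,000 lbs' holds; out-of-service rate (%) 9 ≤ 24 → met
5. driver drug-and-alcohol testing 492 days ago vs limit 540 → met
6. cargo securement review 114 days ago vs limit 120 → met
7. brake system inspection 289 days ago vs limit 365 → met
8. condition 'transports hazardous materials' holds; auto liability coverage $1,675,000 ≥ $1,375,000 → met
9. condition 'crosses state lines' does not hold → requirement n/a → met
10. vehicle safety inspection 56 days ago vs limit 60 → met
11. operating authority certificate present → met
All met.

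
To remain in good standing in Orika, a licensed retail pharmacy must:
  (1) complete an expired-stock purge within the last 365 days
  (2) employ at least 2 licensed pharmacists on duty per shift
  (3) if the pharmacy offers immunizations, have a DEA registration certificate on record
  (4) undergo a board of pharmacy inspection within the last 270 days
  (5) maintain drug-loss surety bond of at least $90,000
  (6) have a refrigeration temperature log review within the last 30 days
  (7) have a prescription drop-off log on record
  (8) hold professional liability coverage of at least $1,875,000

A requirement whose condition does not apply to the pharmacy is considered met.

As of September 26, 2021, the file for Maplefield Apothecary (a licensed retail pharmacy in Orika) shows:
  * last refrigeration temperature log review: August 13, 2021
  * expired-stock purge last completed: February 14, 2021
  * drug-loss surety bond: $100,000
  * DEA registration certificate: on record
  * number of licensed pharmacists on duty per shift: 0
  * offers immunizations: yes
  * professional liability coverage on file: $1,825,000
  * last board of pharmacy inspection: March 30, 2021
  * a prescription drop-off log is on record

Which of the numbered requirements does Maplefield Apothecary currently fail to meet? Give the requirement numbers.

1. expired-stock purge 224 days ago vs limit 365 → met
2. licensed pharmacists on duty per shift 0 < 2 → not met
3. condition 'offers immunizations' holds; DEA registration certificate present → met
4. board of pharmacy inspection 180 days ago vs limit 270 → met
5. drug-loss surety bond $100,000 ≥ $90,000 → met
6. refrigeration temperature log review 44 days ago vs limit 30 → not met
7. prescription drop-off log present → met
8. professional liability coverage $1,825,000 < $1,875,000 → not met
Not met: 2, 6, 8

2, 6, 8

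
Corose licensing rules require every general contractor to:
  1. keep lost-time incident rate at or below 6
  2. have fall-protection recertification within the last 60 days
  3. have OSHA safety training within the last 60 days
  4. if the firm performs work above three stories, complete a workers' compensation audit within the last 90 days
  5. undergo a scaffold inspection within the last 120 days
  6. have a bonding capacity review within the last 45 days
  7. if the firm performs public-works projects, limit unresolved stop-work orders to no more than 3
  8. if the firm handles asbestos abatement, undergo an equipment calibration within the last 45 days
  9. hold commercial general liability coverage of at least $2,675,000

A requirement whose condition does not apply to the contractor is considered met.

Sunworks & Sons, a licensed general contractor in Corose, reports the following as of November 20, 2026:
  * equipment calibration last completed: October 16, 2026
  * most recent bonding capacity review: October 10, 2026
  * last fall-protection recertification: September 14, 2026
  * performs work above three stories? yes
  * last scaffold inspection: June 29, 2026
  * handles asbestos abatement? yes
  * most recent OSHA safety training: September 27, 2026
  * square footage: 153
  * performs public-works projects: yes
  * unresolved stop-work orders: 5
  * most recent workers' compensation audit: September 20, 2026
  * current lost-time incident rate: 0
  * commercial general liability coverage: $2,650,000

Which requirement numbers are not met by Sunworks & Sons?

1. lost-time incident rate 0 ≤ 6 → met
2. fall-protection recertification 67 days ago vs limit 60 → not met
3. OSHA safety training 54 days ago vs limit 60 → met
4. condition 'performs work above three stories' holds; workers' compensation audit 61 days ago vs limit 90 → met
5. scaffold inspection 144 days ago vs limit 120 → not met
6. bonding capacity review 41 days ago vs limit 45 → met
7. condition 'performs public-works projects' holds; unresolved stop-work orders 5 > 3 → not met
8. condition 'handles asbestos abatement' holds; equipment calibration 35 days ago vs limit 45 → met
9. commercial general liability coverage $2,650,000 < $2,675,000 → not met
Not met: 2, 5, 7, 9

2, 5, 7, 9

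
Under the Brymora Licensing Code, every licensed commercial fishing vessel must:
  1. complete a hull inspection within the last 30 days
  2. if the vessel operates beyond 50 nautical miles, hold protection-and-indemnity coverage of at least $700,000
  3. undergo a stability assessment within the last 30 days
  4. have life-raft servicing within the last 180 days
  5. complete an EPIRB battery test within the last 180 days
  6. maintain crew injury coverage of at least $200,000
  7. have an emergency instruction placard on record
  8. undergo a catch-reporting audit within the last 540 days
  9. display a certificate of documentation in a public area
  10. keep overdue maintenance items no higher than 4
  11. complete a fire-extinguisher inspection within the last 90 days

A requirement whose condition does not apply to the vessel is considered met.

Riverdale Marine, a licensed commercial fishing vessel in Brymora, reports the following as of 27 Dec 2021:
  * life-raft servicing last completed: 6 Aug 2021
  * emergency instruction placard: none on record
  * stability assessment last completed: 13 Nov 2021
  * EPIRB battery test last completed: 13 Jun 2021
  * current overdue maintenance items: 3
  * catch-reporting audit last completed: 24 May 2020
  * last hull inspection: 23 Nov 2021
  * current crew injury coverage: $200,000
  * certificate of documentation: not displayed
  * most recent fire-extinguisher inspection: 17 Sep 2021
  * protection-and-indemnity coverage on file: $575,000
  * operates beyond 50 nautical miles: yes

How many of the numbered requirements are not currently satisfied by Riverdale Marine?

8

1. hull inspection 34 days ago vs limit 30 → not met
2. condition 'operates beyond 50 nautical miles' holds; protection-and-indemnity coverage $575,000 < $700,000 → not met
3. stability assessment 44 days ago vs limit 30 → not met
4. life-raft servicing 143 days ago vs limit 180 → met
5. EPIRB battery test 197 days ago vs limit 180 → not met
6. crew injury coverage $200,000 ≥ $200,000 → met
7. emergency instruction placard absent → not met
8. catch-reporting audit 582 days ago vs limit 540 → not met
9. certificate of documentation absent → not met
10. overdue maintenance items 3 ≤ 4 → met
11. fire-extinguisher inspection 101 days ago vs limit 90 → not met
Not met: 8 of 11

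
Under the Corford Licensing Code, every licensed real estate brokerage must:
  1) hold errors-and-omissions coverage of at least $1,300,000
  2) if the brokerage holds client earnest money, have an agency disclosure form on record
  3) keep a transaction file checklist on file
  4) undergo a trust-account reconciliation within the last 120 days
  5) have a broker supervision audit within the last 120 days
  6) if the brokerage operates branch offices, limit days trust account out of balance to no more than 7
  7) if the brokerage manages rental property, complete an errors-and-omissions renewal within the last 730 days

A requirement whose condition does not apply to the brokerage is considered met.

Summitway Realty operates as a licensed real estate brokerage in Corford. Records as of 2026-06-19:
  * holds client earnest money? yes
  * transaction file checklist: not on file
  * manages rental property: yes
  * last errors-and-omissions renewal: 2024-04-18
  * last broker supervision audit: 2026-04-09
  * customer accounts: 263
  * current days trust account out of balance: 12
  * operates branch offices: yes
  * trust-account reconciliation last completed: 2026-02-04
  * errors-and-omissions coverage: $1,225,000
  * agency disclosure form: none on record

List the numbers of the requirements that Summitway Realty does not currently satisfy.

1, 2, 3, 4, 6, 7

1. errors-and-omissions coverage $1,225,000 < $1,300,000 → not met
2. condition 'holds client earnest money' holds; agency disclosure form absent → not met
3. transaction file checklist absent → not met
4. trust-account reconciliation 135 days ago vs limit 120 → not met
5. broker supervision audit 71 days ago vs limit 120 → met
6. condition 'operates branch offices' holds; days trust account out of balance 12 > 7 → not met
7. condition 'manages rental property' holds; errors-and-omissions renewal 792 days ago vs limit 730 → not met
Not met: 1, 2, 3, 4, 6, 7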